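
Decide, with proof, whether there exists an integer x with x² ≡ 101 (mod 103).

Apply Euler's criterion with the prime 103: 101 is a quadratic residue iff 101^51 ≡ 1 (mod 103), and a non-residue iff it is ≡ −1.
Squaring successively (mod 103): 101^2 = 10201 ≡ 4; 101^4 ≡ 4² = 16 ≡ 16; 101^8 ≡ 16² = 256 ≡ 50; 101^16 ≡ 50² = 2500 ≡ 28; 101^32 ≡ 28² = 784 ≡ 63.
Since 51 = 32 + 16 + 2 + 1, 101^51 ≡ 63 · 28 · 4 · 101; multiplying out mod 103: 63·28 = 1764 ≡ 13, then 13·4 = 52 ≡ 52, then 52·101 = 5252 ≡ 102. Thus 101^51 ≡ 102 ≡ −1 (mod 103).
By Euler's criterion 101 is a quadratic non-residue mod 103: no x satisfies x² ≡ 101 (mod 103).

No, no such integer exists.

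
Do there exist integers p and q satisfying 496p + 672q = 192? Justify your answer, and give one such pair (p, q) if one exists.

p = 18, q = -13

Since gcd(496, 672) = 16 and 192 = 16·12, Bézout's identity guarantees a solution.
Dividing through by 16 reduces the equation to 31p + 42q = 12.
Dividing repeatedly: 42 = 1·31 + 11, 31 = 2·11 + 9, 11 = 1·9 + 2, 9 = 4·2 + 1, 2 = 2·1 + 0.
Unwinding: 1 = 9 − 4·2 = 9 − 4·(11 − 1·9) = −4·11 + 5·9 = −4·11 + 5·(31 − 2·11) = 5·31 − 14·11 = 5·31 − 14·(42 − 1·31) = −14·42 + 19·31, i.e. 31·19 + 42·(-14) = 1.
Times 12: 31·228 + 42·(-168) = 12, so (228, -168) solves it.
Subtracting 5·42 from p and adding 5·31 to q gives the tidier solution (18, -13).
Indeed 496·18 + 672·(-13) = 8928 − 8736 = 192.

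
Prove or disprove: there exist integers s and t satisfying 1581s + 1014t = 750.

s = 266, t = -414

gcd(1581, 1014) = 3, and 3 divides 750, so integer solutions exist.
Dividing through by 3 reduces the equation to 527s + 338t = 250.
Euclidean algorithm: 527 = 1·338 + 189, 338 = 1·189 + 149, 189 = 1·149 + 40, 149 = 3·40 + 29, 40 = 1·29 + 11, 29 = 2·11 + 7, 11 = 1·7 + 4, 7 = 1·4 + 3, 4 = 1·3 + 1, 3 = 3·1 + 0.
Back-substituting, 1 = 4 − 1·3 = 4 − (7 − 1·4) = −7 + 2·4 = −7 + 2·(11 − 1·7) = 2·11 − 3·7 = 2·11 − 3·(29 − 2·11) = −3·29 + 8·11 = −3·29 + 8·(40 − 1·29) = 8·40 − 11·29 = 8·40 − 11·(149 − 3·40) = −11·149 + 41·40 = −11·149 + 41·(189 − 1·149) = 41·189 − 52·149 = 41·189 − 52·(338 − 1·189) = −52·338 + 93·189 = −52·338 + 93·(527 − 1·338) = 93·527 − 145·338; that is, 527·93 + 338·(-145) = 1.
Times 250: 527·23250 + 338·(-36250) = 250, so (23250, -36250) solves it.
Subtracting 68·338 from s and adding 68·527 to t gives the tidier solution (266, -414).
Check: 1581·266 + 1014·(-414) = 420546 − 419796 = 750. ✓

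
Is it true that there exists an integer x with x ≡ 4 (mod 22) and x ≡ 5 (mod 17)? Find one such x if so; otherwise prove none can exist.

The moduli 22 and 17 are coprime, so by the Chinese Remainder Theorem a unique solution modulo 374 exists.
Write x = 4 + 22t and require 4 + 22t ≡ 5 (mod 17), i.e. 22t ≡ 1 (mod 17).
22 ≡ 5 (mod 17), so this reads 5t ≡ 1 (mod 17). Since 5·7 = 35 = 2·17 + 1, the inverse of 5 mod 17 is 7.
Therefore t ≡ 7·1 = 7 (mod 17).
Taking t = 7 gives x = 4 + 22·7 = 158.
Indeed 158 ≡ 4 (mod 22) and 158 ≡ 5 (mod 17).

x = 158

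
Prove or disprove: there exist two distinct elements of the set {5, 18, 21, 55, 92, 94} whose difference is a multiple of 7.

No such pair exists.

Residues mod 7: 5↦5, 18↦4, 21↦0, 55↦6, 92↦1, 94↦3.
No residue repeats among the 6 elements, so no pair has difference ≡ 0 (mod 7).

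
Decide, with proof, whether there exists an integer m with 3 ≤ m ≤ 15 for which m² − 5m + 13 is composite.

m = 4

At m = 4: 4² − 5·4 + 13 = 9 = 3·3, which is composite.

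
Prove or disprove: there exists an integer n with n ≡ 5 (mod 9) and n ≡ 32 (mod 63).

Here gcd(9, 63) = 9, and both 5 and 32 leave remainder 5 mod 9, so the system is consistent.
The integers ≡ 5 (mod 9) are 5, 14, 23, 32, …; their remainders mod 63 are 5, 14, 23, 32, so n = 32 is the first that is ≡ 32 (mod 63).
Check: 32 mod 9 = 5, 32 mod 63 = 32. ✓

n = 32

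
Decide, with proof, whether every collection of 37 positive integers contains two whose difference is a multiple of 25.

There are exactly 25 possible remainders on division by 25.
Since 37 > 25, two of the 37 integers must share a residue class by the pigeonhole principle; call them a and b.
Then a ≡ b (mod 25), i.e. 25 ∣ (a − b).

True.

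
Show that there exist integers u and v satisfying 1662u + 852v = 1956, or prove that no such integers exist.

Every value of 1662u + 852v is a multiple of gcd(1662, 852) = 6; since 6 ∣ 1956, solutions exist.
Dividing through by 6 reduces the equation to 277u + 142v = 326.
Euclidean algorithm: 277 = 1·142 + 135, 142 = 1·135 + 7, 135 = 19·7 + 2, 7 = 3·2 + 1, 2 = 2·1 + 0.
Unwinding: 1 = 7 − 3·2 = 7 − 3·(135 − 19·7) = −3·135 + 58·7 = −3·135 + 58·(142 − 1·135) = 58·142 − 61·135 = 58·142 − 61·(277 − 1·142) = −61·277 + 119·142, i.e. 277·(-61) + 142·119 = 1.
Multiplying through by 326: u = (-61)·326 = -19886, v = 119·326 = 38794 is a solution.
Shifting by a multiple of (142, −277) keeps it a solution: u = -19886 + 141·142 = 136, v = 38794 − 141·277 = -263.
Check: 1662·136 + 852·(-263) = 226032 − 224076 = 1956. ✓

u = 136, v = -263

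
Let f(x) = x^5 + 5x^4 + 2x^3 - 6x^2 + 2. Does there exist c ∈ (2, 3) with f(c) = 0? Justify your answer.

f(2) = 106 and f(3) = 650, both positive, so a sign-change argument is unavailable; we show f keeps this sign on the whole interval.
Shift to the endpoint 2: with x = 2 + u (0 < u < 1), one computes f(2 + u) = u^5 + 15u^4 + 82u^3 + 206u^2 + 240u + 106.
All 6 nonzero coefficients of this polynomial in u are positive; hence for u > 0 the value is a sum of positive terms (the constant 106 among them).
So f is strictly positive on (2, 3); no root exists in the interval.

f has no root in that interval.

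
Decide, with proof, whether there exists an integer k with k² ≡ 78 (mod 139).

k = 56 works: 56² = 3136, and 3136 − 78 = 3058 = 22·139.

k = 56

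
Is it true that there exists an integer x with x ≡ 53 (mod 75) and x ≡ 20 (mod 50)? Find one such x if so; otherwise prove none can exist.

gcd(75, 50) = 25. If x ≡ 53 (mod 75) and x ≡ 20 (mod 50), then x ≡ 53 (mod 25) and x ≡ 20 (mod 25).
However 53 ≡ 3 and 20 ≡ 20 (mod 25), and 3 ≠ 20.
So no integer satisfies both congruences.

No such integer exists.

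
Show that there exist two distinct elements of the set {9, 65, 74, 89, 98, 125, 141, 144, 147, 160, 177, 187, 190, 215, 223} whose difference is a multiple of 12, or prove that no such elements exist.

Yes: 9 and 141.

Both 9 and 141 leave remainder 9 on division by 12; their difference 132 = 11·12 is a multiple of 12.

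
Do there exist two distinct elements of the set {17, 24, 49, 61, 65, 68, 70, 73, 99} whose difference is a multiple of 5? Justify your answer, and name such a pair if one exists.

Yes: 24 and 49.

Reduce each element mod 5: 17↦2, 24↦4, 49↦4, 61↦1, 65↦0, 68↦3, 70↦0, 73↦3, 99↦4. The residue 4 repeats (at 24 and 49), and 49 − 24 = 25 = 5·5.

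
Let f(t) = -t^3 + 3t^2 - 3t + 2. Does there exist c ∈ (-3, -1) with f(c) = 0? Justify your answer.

The endpoint values f(-3) = 65 and f(-1) = 9 are both positive. Claim: f(t) > 0 for every t in (-3, -1).
Substitute t = -1 − u, where 0 < u < 2 on the interval. Expanding, f(-1 − u) = u^3 + 6u^2 + 12u + 9.
The nonzero coefficients here are all positive, so for u > 0 every term is positive (or zero), and the constant term 9 is strictly positive.
So f is strictly positive on (-3, -1); no root exists in the interval.

No such root exists.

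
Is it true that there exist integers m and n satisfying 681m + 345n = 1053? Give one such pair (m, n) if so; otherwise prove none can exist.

Every value of 681m + 345n is a multiple of gcd(681, 345) = 3; since 3 ∣ 1053, solutions exist.
Dividing through by 3 reduces the equation to 227m + 115n = 351.
Dividing repeatedly: 227 = 1·115 + 112, 115 = 1·112 + 3, 112 = 37·3 + 1, 3 = 3·1 + 0.
Back-substituting, 1 = 112 − 37·3 = 112 − 37·(115 − 1·112) = −37·115 + 38·112 = −37·115 + 38·(227 − 1·115) = 38·227 − 75·115; that is, 227·38 + 115·(-75) = 1.
Multiplying through by 351: m = 38·351 = 13338, n = (-75)·351 = -26325 is a solution.
Subtracting 115·115 from m and adding 115·227 to n gives the tidier solution (113, -220).
Check: 681·113 + 345·(-220) = 76953 − 75900 = 1053. ✓

m = 113, n = -220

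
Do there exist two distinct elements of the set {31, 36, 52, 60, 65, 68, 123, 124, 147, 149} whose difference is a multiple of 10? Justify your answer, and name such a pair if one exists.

No such pair exists.

Two integers differ by a multiple of 10 exactly when they have the same residue mod 10. The residues are 31↦1, 36↦6, 52↦2, 60↦0, 65↦5, 68↦8, 123↦3, 124↦4, 147↦7, 149↦9.
These 10 residues are pairwise different, hence no difference of two elements is divisible by 10.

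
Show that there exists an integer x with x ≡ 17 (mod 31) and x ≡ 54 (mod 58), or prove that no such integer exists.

gcd(31, 58) = 1, so the Chinese Remainder Theorem guarantees exactly one residue class mod 1798 satisfying both.
Write x = 17 + 31t and require 17 + 31t ≡ 54 (mod 58), i.e. 31t ≡ 37 (mod 58).
Note 31·15 = 465 ≡ 1 (mod 58) (as 465 − 1 = 8·58), so 31⁻¹ ≡ 15.
Multiplying by 15: t ≡ 15·37 = 555 ≡ 33 (mod 58).
With t = 33: x = 17 + 31·33 = 1040.
Indeed 1040 ≡ 17 (mod 31) and 1040 ≡ 54 (mod 58).

x = 1040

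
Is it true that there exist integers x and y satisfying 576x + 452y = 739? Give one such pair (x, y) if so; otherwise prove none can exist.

Both 576 and 452 are divisible by gcd(576, 452) = 4, hence so is any combination 576x + 452y.
But 739 is not a multiple of 4 (it leaves remainder 3).
Hence no integers x, y satisfy the equation.

No such integers exist.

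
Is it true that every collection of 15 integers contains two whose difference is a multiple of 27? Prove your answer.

Try 15 consecutive integers, 25, 26, …, 39. Their remainders mod 27 are 25, 26, 0, 1, 2, 3, 4, 5, 6, 7, 8, 9, 10, 11, 12 — pairwise different, as any 15 ≤ 27 consecutive integers have distinct residues.
The differences between them range over 1, …, 14, none of which is divisible by 27.

No; for instance {25, 26, 27, 28, 29, 30, 31, 32, 33, 34, 35, 36, 37, 38, 39} is a counterexample.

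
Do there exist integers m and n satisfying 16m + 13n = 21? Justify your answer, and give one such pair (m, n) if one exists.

m = 7, n = -7

Since gcd(16, 13) = 1, every integer is an integer combination of 16 and 13.
Dividing repeatedly: 16 = 1·13 + 3, 13 = 4·3 + 1, 3 = 3·1 + 0.
Working back up the chain: 1 = 13 − 4·3 = 13 − 4·(16 − 1·13) = −4·16 + 5·13. So 16·(-4) + 13·5 = 1.
Times 21: 16·(-84) + 13·105 = 21, so (-84, 105) solves it.
Shifting by a multiple of (13, −16) keeps it a solution: m = -84 + 7·13 = 7, n = 105 − 7·16 = -7.
Check: 16·7 + 13·(-7) = 112 − 91 = 21. ✓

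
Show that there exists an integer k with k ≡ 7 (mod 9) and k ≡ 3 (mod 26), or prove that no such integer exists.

k = 133

The moduli 9 and 26 are coprime, so by the Chinese Remainder Theorem a unique solution modulo 234 exists.
Write k = 7 + 9t and require 7 + 9t ≡ 3 (mod 26), i.e. 9t ≡ 22 (mod 26).
Note 9·3 = 27 ≡ 1 (mod 26) (as 27 − 1 = 1·26), so 9⁻¹ ≡ 3.
Multiplying by 3: t ≡ 3·22 = 66 ≡ 14 (mod 26).
Taking t = 14 gives k = 7 + 9·14 = 133.
Verify: 133 = 14·9 + 7 and 133 = 5·26 + 3. ✓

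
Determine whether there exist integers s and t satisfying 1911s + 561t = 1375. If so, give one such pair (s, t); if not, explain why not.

Any value of 1911s + 561t is a multiple of gcd(1911, 561) = 3.
But 1375 is not a multiple of 3 (it leaves remainder 1).
Therefore 1911s + 561t = 1375 has no solution in integers.

There are no such integers.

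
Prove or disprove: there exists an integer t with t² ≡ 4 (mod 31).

Take t = 2. Then 2² = 4, and since 0 ≤ 4 < 31 this is already reduced: 2² ≡ 4 (mod 31).

t = 2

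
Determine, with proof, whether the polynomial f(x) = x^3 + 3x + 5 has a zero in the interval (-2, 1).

Yes, f has a root in the interval.

f(-2) = -9 and f(1) = 9, which have opposite signs.
Since f is a polynomial it is continuous on [-2, 1].
By the Intermediate Value Theorem f must vanish at some point of (-2, 1).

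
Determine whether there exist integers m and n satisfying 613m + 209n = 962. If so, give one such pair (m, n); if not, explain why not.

m = 200, n = -582

613 and 209 are coprime, so 613m + 209n ranges over all of ℤ.
Run the Euclidean algorithm on 613 and 209: 613 = 2·209 + 195, 209 = 1·195 + 14, 195 = 13·14 + 13, 14 = 1·13 + 1, 13 = 13·1 + 0.
Back-substituting, 1 = 14 − 1·13 = 14 − (195 − 13·14) = −195 + 14·14 = −195 + 14·(209 − 1·195) = 14·209 − 15·195 = 14·209 − 15·(613 − 2·209) = −15·613 + 44·209; that is, 613·(-15) + 209·44 = 1.
Scaling by 962 gives the particular solution (m, n) = (-14430, 42328).
Shifting by a multiple of (209, −613) keeps it a solution: m = -14430 + 70·209 = 200, n = 42328 − 70·613 = -582.
Indeed 613·200 + 209·(-582) = 122600 − 121638 = 962.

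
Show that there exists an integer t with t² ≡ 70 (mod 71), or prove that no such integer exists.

71 is prime, so by Euler's criterion 70 is a square mod 71 iff 70^((71−1)/2) = 70^35 ≡ 1 (mod 71).
Repeated squaring mod 71: 70^2 = 4900 ≡ 1; 70^4 ≡ 1² = 1 ≡ 1; 70^8 ≡ 1² = 1 ≡ 1; 70^16 ≡ 1² = 1 ≡ 1; 70^32 ≡ 1² = 1 ≡ 1.
Since 35 = 32 + 2 + 1, 70^35 ≡ 1 · 1 · 70; multiplying out mod 71: 1·1 = 1 ≡ 1, then 1·70 = 70 ≡ 70. Thus 70^35 ≡ 70 ≡ −1 (mod 71).
The value −1 means 70 is a non-residue modulo 71, so t² ≡ 70 (mod 71) is impossible.

There is no such integer.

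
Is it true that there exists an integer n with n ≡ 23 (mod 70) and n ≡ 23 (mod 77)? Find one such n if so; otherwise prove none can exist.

n = 23

The moduli are not coprime: gcd(70, 77) = 7. Compatibility requires 7 ∣ (23 − 23) = 0, which holds, so solutions exist.
The smallest candidate n = 23 works directly: 23 ≡ 23 (mod 77).
Verify: 23 = 0·70 + 23 and 23 = 0·77 + 23. ✓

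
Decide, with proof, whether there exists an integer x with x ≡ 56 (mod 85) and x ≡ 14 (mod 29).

gcd(85, 29) = 1, so the Chinese Remainder Theorem guarantees exactly one residue class mod 2465 satisfying both.
Write x = 56 + 85t and require 56 + 85t ≡ 14 (mod 29), i.e. 85t ≡ 16 (mod 29).
85 ≡ 27 (mod 29), so this reads 27t ≡ 16 (mod 29). Invert 27 mod 29 by the Euclidean algorithm: 29 = 1·27 + 2, 27 = 13·2 + 1, 2 = 2·1 + 0; back-substituting, 1 = 27 − 13·2 = 27 − 13·(29 − 1·27) = −13·29 + 14·27. Hence 27·14 ≡ 1, so 27⁻¹ ≡ 14 (mod 29).
Therefore t ≡ 14·16 = 224 ≡ 21 (mod 29).
With t = 21: x = 56 + 85·21 = 1841.
Check: 1841 mod 85 = 56, 1841 mod 29 = 14. ✓

x = 1841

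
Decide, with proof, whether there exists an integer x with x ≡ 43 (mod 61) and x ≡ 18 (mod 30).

x = 348

The moduli 61 and 30 are coprime, so by the Chinese Remainder Theorem a unique solution modulo 1830 exists.
Write x = 43 + 61t and require 43 + 61t ≡ 18 (mod 30), i.e. 61t ≡ 5 (mod 30).
61 ≡ 1 (mod 30), so this reads 1t ≡ 5 (mod 30). So t ≡ 5 (mod 30).
Taking t = 5 gives x = 43 + 61·5 = 348.
Indeed 348 ≡ 43 (mod 61) and 348 ≡ 18 (mod 30).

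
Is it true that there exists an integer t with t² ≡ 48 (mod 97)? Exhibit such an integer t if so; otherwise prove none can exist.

t = 40 works: 40² = 1600, and 1600 − 48 = 1552 = 16·97.

t = 40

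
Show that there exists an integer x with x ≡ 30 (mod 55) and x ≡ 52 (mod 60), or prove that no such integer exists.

Both moduli are multiples of 5 = gcd(55, 60), so any solution would satisfy x ≡ 30 and x ≡ 52 modulo 5 simultaneously.
These are incompatible: 30 − 52 = -22 is not divisible by 5.
Hence the system has no solution.

There is no such integer.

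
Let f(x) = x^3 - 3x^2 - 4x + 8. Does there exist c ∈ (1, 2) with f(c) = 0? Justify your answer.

f(1) = 2 and f(2) = -4, which have opposite signs.
Since f is a polynomial it is continuous on [1, 2].
So by the Intermediate Value Theorem there is a c strictly between 1 and 2 with f(c) = 0.

Yes, such a c exists.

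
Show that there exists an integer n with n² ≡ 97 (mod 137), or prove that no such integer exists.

No, no such integer exists.

137 is prime, so by Euler's criterion 97 is a square mod 137 iff 97^((137−1)/2) = 97^68 ≡ 1 (mod 137).
Repeated squaring mod 137: 97^2 = 9409 ≡ 93; 97^4 ≡ 93² = 8649 ≡ 18; 97^8 ≡ 18² = 324 ≡ 50; 97^16 ≡ 50² = 2500 ≡ 34; 97^32 ≡ 34² = 1156 ≡ 60; 97^64 ≡ 60² = 3600 ≡ 38.
Since 68 = 64 + 4, 97^68 ≡ 38 · 18; multiplying out mod 137: 38·18 = 684 ≡ 136. Thus 97^68 ≡ 136 ≡ −1 (mod 137).
The value −1 means 97 is a non-residue modulo 137, so n² ≡ 97 (mod 137) is impossible.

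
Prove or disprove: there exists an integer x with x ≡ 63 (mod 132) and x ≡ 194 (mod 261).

Reduce both congruences modulo 3, which divides 132 and 261: they say x ≡ 63 (mod 3) and x ≡ 194 (mod 3).
These are incompatible: 63 − 194 = -131 is not divisible by 3.
So no integer satisfies both congruences.

No such integer exists.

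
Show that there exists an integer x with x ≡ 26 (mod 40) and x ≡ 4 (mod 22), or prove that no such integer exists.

x = 26

gcd(40, 22) = 2. A simultaneous solution exists iff 26 ≡ 4 (mod 2); here 26 mod 2 = 0 = 4 mod 2, so it does.
In fact x = 26 itself already satisfies 26 mod 22 = 4.
Indeed 26 ≡ 26 (mod 40) and 26 ≡ 4 (mod 22).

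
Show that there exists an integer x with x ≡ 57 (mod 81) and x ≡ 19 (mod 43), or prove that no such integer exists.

x = 3459

gcd(81, 43) = 1, so the Chinese Remainder Theorem guarantees exactly one residue class mod 3483 satisfying both.
Write x = 57 + 81t and require 57 + 81t ≡ 19 (mod 43), i.e. 81t ≡ 5 (mod 43).
81 ≡ 38 (mod 43), so this reads 38t ≡ 5 (mod 43). Invert 38 mod 43 by the Euclidean algorithm: 43 = 1·38 + 5, 38 = 7·5 + 3, 5 = 1·3 + 2, 3 = 1·2 + 1, 2 = 2·1 + 0; back-substituting, 1 = 3 − 1·2 = 3 − (5 − 1·3) = −5 + 2·3 = −5 + 2·(38 − 7·5) = 2·38 − 15·5 = 2·38 − 15·(43 − 1·38) = −15·43 + 17·38. Hence 38·17 ≡ 1, so 38⁻¹ ≡ 17 (mod 43).
Therefore t ≡ 17·5 = 85 ≡ 42 (mod 43).
Taking t = 42 gives x = 57 + 81·42 = 3459.
Indeed 3459 ≡ 57 (mod 81) and 3459 ≡ 19 (mod 43).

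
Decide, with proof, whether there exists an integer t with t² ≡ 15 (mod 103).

t = 18

t = 18 works: 18² = 324, and 324 − 15 = 309 = 3·103.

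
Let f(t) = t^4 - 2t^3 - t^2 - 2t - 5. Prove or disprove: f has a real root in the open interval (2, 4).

Such a root exists.

f(2) = -13 and f(4) = 99, which have opposite signs.
As a polynomial, f is continuous on every closed interval.
By the Intermediate Value Theorem f must vanish at some point of (2, 4).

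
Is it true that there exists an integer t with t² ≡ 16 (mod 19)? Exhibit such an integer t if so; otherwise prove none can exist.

Take t = 4. Then 4² = 16, and since 0 ≤ 16 < 19 this is already reduced: 4² ≡ 16 (mod 19).

t = 4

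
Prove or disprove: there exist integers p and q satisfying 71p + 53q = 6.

Since gcd(71, 53) = 1, every integer is an integer combination of 71 and 53.
Run the Euclidean algorithm on 71 and 53: 71 = 1·53 + 18, 53 = 2·18 + 17, 18 = 1·17 + 1, 17 = 17·1 + 0.
Working back up the chain: 1 = 18 − 1·17 = 18 − (53 − 2·18) = −53 + 3·18 = −53 + 3·(71 − 1·53) = 3·71 − 4·53. So 71·3 + 53·(-4) = 1.
Multiplying through by 6: p = 3·6 = 18, q = (-4)·6 = -24 is a solution.
Indeed 71·18 + 53·(-24) = 1278 − 1272 = 6.

p = 18, q = -24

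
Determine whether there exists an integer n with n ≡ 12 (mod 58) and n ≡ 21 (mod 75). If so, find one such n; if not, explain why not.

n = 2796

The moduli 58 and 75 are coprime, so by the Chinese Remainder Theorem a unique solution modulo 4350 exists.
Write n = 12 + 58t and require 12 + 58t ≡ 21 (mod 75), i.e. 58t ≡ 9 (mod 75).
To invert 58 modulo 75: 75 = 1·58 + 17, 58 = 3·17 + 7, 17 = 2·7 + 3, 7 = 2·3 + 1, 3 = 3·1 + 0, and unwinding, 1 = 7 − 2·3 = 7 − 2·(17 − 2·7) = −2·17 + 5·7 = −2·17 + 5·(58 − 3·17) = 5·58 − 17·17 = 5·58 − 17·(75 − 1·58) = −17·75 + 22·58. Thus 58⁻¹ ≡ 22 (mod 75).
Multiplying by 22: t ≡ 22·9 = 198 ≡ 48 (mod 75).
Taking t = 48 gives n = 12 + 58·48 = 2796.
Indeed 2796 ≡ 12 (mod 58) and 2796 ≡ 21 (mod 75).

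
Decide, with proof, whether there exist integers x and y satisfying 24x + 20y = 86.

Any value of 24x + 20y is a multiple of gcd(24, 20) = 4.
But 86 is not a multiple of 4 (it leaves remainder 2).
Hence no integers x, y satisfy the equation.

There are no such integers.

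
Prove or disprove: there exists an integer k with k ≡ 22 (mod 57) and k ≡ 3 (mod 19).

The moduli are not coprime: gcd(57, 19) = 19. Compatibility requires 19 ∣ (3 − 22) = -19, which holds, so solutions exist.
In fact k = 22 itself already satisfies 22 mod 19 = 3.
Verify: 22 = 0·57 + 22 and 22 = 1·19 + 3. ✓

k = 22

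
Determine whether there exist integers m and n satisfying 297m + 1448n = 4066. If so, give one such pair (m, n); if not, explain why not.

Since gcd(297, 1448) = 1, every integer is an integer combination of 297 and 1448.
Euclidean algorithm: 1448 = 4·297 + 260, 297 = 1·260 + 37, 260 = 7·37 + 1, 37 = 37·1 + 0.
Working back up the chain: 1 = 260 − 7·37 = 260 − 7·(297 − 1·260) = −7·297 + 8·260 = −7·297 + 8·(1448 − 4·297) = 8·1448 − 39·297. So 297·(-39) + 1448·8 = 1.
Scaling by 4066 gives the particular solution (m, n) = (-158574, 32528).
The general solution is m = -158574 + 1448k, n = 32528 − 297k; taking k = 110 gives the smaller pair m = 706, n = -142.
Indeed 297·706 + 1448·(-142) = 209682 − 205616 = 4066.

m = 706, n = -142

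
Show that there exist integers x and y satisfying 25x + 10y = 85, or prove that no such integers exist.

x = 1, y = 6

Every value of 25x + 10y is a multiple of gcd(25, 10) = 5; since 5 ∣ 85, solutions exist.
Dividing through by 5 reduces the equation to 5x + 2y = 17.
Euclidean algorithm: 5 = 2·2 + 1, 2 = 2·1 + 0.
Working back up the chain: 1 = 5 − 2·2. So 5·1 + 2·(-2) = 1.
Times 17: 5·17 + 2·(-34) = 17, so (17, -34) solves it.
The general solution is x = 17 + 2k, y = -34 − 5k; taking k = -8 gives the smaller pair x = 1, y = 6.
Indeed 25·1 + 10·6 = 25 + 60 = 85.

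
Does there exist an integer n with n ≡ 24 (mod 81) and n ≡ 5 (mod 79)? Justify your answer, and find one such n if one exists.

Since 81 and 79 share no common factor, CRT says the pair of congruences has a solution (unique mod 6399).
Any solution of the first congruence is n = 24 + 81t; substituting into the second, 81t ≡ 5 − 24 ≡ 60 (mod 79).
81 ≡ 2 (mod 79), so this reads 2t ≡ 60 (mod 79). Note 2·40 = 80 ≡ 1 (mod 79) (as 80 − 1 = 1·79), so 2⁻¹ ≡ 40.
Multiplying by 40: t ≡ 40·60 = 2400 ≡ 30 (mod 79).
With t = 30: n = 24 + 81·30 = 2454.
Check: 2454 mod 81 = 24, 2454 mod 79 = 5. ✓

n = 2454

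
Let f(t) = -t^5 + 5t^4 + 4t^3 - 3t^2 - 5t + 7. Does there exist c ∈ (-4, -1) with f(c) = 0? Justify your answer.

f has no root in that interval.

f(-4) = 2027 and f(-1) = 11, both positive, so a sign-change argument is unavailable; we show f keeps this sign on the whole interval.
Substitute t = -1 − u, where 0 < u < 3 on the interval. Expanding, f(-1 − u) = u^5 + 10u^4 + 26u^3 + 25u^2 + 12u + 11.
The nonzero coefficients here are all positive, so for u > 0 every term is positive (or zero), and the constant term 11 is strictly positive.
So f is strictly positive on (-4, -1); no root exists in the interval.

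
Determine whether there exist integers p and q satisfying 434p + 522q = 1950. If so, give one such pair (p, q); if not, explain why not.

p = 138, q = -111

Since gcd(434, 522) = 2 and 1950 = 2·975, Bézout's identity guarantees a solution.
Dividing through by 2 reduces the equation to 217p + 261q = 975.
Euclidean algorithm: 261 = 1·217 + 44, 217 = 4·44 + 41, 44 = 1·41 + 3, 41 = 13·3 + 2, 3 = 1·2 + 1, 2 = 2·1 + 0.
Working back up the chain: 1 = 3 − 1·2 = 3 − (41 − 13·3) = −41 + 14·3 = −41 + 14·(44 − 1·41) = 14·44 − 15·41 = 14·44 − 15·(217 − 4·44) = −15·217 + 74·44 = −15·217 + 74·(261 − 1·217) = 74·261 − 89·217. So 217·(-89) + 261·74 = 1.
Times 975: 217·(-86775) + 261·72150 = 975, so (-86775, 72150) solves it.
Shifting by a multiple of (261, −217) keeps it a solution: p = -86775 + 333·261 = 138, q = 72150 − 333·217 = -111.
Indeed 434·138 + 522·(-111) = 59892 − 57942 = 1950.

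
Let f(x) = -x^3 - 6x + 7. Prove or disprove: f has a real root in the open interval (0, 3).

Such a root exists.

f(0) = 7 and f(3) = -38, which have opposite signs.
As a polynomial, f is continuous on every closed interval.
By the Intermediate Value Theorem, f takes the value 0 somewhere in the open interval.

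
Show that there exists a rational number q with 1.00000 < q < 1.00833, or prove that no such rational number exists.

Look for a denominator N such that an integer falls strictly between N·1.00000 and N·1.00833. N = 121 works: 121·1.00000 = 121.00000 < 122 < 122.00793 = 121·1.00833.
Hence 122/121 is a rational number with 1.00000 < 122/121 < 1.00833.

q = 122/121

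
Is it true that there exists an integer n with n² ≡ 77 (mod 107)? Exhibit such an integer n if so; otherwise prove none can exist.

There is no such integer.

Apply Euler's criterion with the prime 107: 77 is a quadratic residue iff 77^53 ≡ 1 (mod 107), and a non-residue iff it is ≡ −1.
Repeated squaring mod 107: 77^2 = 5929 ≡ 44; 77^4 ≡ 44² = 1936 ≡ 10; 77^8 ≡ 10² = 100 ≡ 100; 77^16 ≡ 100² = 10000 ≡ 49; 77^32 ≡ 49² = 2401 ≡ 47.
Since 53 = 32 + 16 + 4 + 1, 77^53 ≡ 47 · 49 · 10 · 77; multiplying out mod 107: 47·49 = 2303 ≡ 56, then 56·10 = 560 ≡ 25, then 25·77 = 1925 ≡ 106. Thus 77^53 ≡ 106 ≡ −1 (mod 107).
The value −1 means 77 is a non-residue modulo 107, so n² ≡ 77 (mod 107) is impossible.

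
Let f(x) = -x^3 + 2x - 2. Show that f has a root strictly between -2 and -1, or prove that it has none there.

f(-2) = 2 and f(-1) = -3, which have opposite signs.
As a polynomial, f is continuous on every closed interval.
By the Intermediate Value Theorem f must vanish at some point of (-2, -1).

Such a root exists.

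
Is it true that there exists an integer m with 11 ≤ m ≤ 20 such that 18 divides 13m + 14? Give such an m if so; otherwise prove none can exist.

There is no such integer m in that range.

For m = 11, 12, …, 20 the values of 13m + 14 modulo 18 are 13, 8, 3, 16, 11, 6, 1, 14, 9, 4 respectively.
Since 0 is absent from this list, 18 ∤ 13m + 14 for every m with 11 ≤ m ≤ 20.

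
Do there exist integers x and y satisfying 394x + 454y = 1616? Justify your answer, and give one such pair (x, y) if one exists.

gcd(394, 454) = 2, and 2 divides 1616, so integer solutions exist.
Dividing through by 2 reduces the equation to 197x + 227y = 808.
Euclidean algorithm: 227 = 1·197 + 30, 197 = 6·30 + 17, 30 = 1·17 + 13, 17 = 1·13 + 4, 13 = 3·4 + 1, 4 = 4·1 + 0.
Back-substituting, 1 = 13 − 3·4 = 13 − 3·(17 − 1·13) = −3·17 + 4·13 = −3·17 + 4·(30 − 1·17) = 4·30 − 7·17 = 4·30 − 7·(197 − 6·30) = −7·197 + 46·30 = −7·197 + 46·(227 − 1·197) = 46·227 − 53·197; that is, 197·(-53) + 227·46 = 1.
Times 808: 197·(-42824) + 227·37168 = 808, so (-42824, 37168) solves it.
Adding 189·227 to x and subtracting 189·197 from y gives the tidier solution (79, -65).
Check: 394·79 + 454·(-65) = 31126 − 29510 = 1616. ✓

x = 79, y = -65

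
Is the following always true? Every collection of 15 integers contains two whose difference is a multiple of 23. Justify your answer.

Try 15 consecutive integers, 106, 107, …, 120. Their remainders mod 23 are 14, 15, 16, 17, 18, 19, 20, 21, 22, 0, 1, 2, 3, 4, 5 — pairwise different, as any 15 ≤ 23 consecutive integers have distinct residues.
No two share a residue, so no pair has difference divisible by 23; the claim fails for this set.

No, the set {106, 107, 108, 109, 110, 111, 112, 113, 114, 115, 116, 117, 118, 119, 120} is a counterexample.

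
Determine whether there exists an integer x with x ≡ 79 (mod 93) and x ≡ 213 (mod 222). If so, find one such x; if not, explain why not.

There is no such integer.

gcd(93, 222) = 3. If x ≡ 79 (mod 93) and x ≡ 213 (mod 222), then x ≡ 79 (mod 3) and x ≡ 213 (mod 3).
But 79 mod 3 = 1 while 213 mod 3 = 0, a contradiction.
So no integer satisfies both congruences.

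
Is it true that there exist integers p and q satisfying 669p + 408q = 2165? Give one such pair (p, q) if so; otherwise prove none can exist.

gcd(669, 408) = 3, so every integer of the form 669p + 408q is a multiple of 3.
However 2165 leaves remainder 2 on division by 3.
Therefore 669p + 408q = 2165 has no solution in integers.

No such integers exist.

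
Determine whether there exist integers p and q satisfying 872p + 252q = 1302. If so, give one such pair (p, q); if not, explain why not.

There are no such integers.

Any value of 872p + 252q is a multiple of gcd(872, 252) = 4.
However 1302 leaves remainder 2 on division by 4.
Hence no integers p, q satisfy the equation.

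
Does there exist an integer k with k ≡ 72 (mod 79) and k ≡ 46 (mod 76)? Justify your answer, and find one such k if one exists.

k = 3390

Since 79 and 76 share no common factor, CRT says the pair of congruences has a solution (unique mod 6004).
Any solution of the first congruence is k = 72 + 79t; substituting into the second, 79t ≡ 46 − 72 ≡ 50 (mod 76).
79 ≡ 3 (mod 76), so this reads 3t ≡ 50 (mod 76). Invert 3 mod 76 by the Euclidean algorithm: 76 = 25·3 + 1, 3 = 3·1 + 0; back-substituting, 1 = 76 − 25·3. Hence 3·(-25) ≡ 1, so 3⁻¹ ≡ -25 ≡ 51 (mod 76).
Therefore t ≡ 51·50 = 2550 ≡ 42 (mod 76).
Taking t = 42 gives k = 72 + 79·42 = 3390.
Indeed 3390 ≡ 72 (mod 79) and 3390 ≡ 46 (mod 76).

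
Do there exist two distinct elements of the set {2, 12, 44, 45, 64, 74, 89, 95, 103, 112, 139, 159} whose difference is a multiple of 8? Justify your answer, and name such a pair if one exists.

Yes: 2 and 74.

2 mod 8 = 2 and 74 mod 8 = 2, so 74 − 2 = 72 = 9·8.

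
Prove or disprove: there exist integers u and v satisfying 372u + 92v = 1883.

gcd(372, 92) = 4, so every integer of the form 372u + 92v is a multiple of 4.
But 1883 = 4·470 + 3, so 4 ∤ 1883.
So the equation is unsolvable over ℤ.

There are no such integers.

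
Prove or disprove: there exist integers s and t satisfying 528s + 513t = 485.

No such integers exist.

Both 528 and 513 are divisible by gcd(528, 513) = 3, hence so is any combination 528s + 513t.
But 485 = 3·161 + 2, so 3 ∤ 485.
So the equation is unsolvable over ℤ.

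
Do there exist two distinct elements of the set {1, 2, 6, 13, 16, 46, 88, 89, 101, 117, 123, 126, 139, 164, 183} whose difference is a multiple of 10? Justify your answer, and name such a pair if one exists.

The pair (1, 101) works.

Both 1 and 101 leave remainder 1 on division by 10; their difference 100 = 10·10 is a multiple of 10.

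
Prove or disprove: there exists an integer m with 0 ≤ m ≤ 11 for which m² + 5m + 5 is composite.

m = 10

At m = 10: 10² + 5·10 + 5 = 155 = 5·31, which is composite.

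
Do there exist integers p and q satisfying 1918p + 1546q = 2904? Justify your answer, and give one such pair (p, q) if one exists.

p = 706, q = -874

Every value of 1918p + 1546q is a multiple of gcd(1918, 1546) = 2; since 2 ∣ 2904, solutions exist.
Dividing through by 2 reduces the equation to 959p + 773q = 1452.
Dividing repeatedly: 959 = 1·773 + 186, 773 = 4·186 + 29, 186 = 6·29 + 12, 29 = 2·12 + 5, 12 = 2·5 + 2, 5 = 2·2 + 1, 2 = 2·1 + 0.
Unwinding: 1 = 5 − 2·2 = 5 − 2·(12 − 2·5) = −2·12 + 5·5 = −2·12 + 5·(29 − 2·12) = 5·29 − 12·12 = 5·29 − 12·(186 − 6·29) = −12·186 + 77·29 = −12·186 + 77·(773 − 4·186) = 77·773 − 320·186 = 77·773 − 320·(959 − 1·773) = −320·959 + 397·773, i.e. 959·(-320) + 773·397 = 1.
Times 1452: 959·(-464640) + 773·576444 = 1452, so (-464640, 576444) solves it.
The general solution is p = -464640 + 773k, q = 576444 − 959k; taking k = 602 gives the smaller pair p = 706, q = -874.
Check: 1918·706 + 1546·(-874) = 1354108 − 1351204 = 2904. ✓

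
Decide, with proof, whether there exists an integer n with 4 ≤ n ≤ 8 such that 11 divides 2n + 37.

There is no such integer n in that range.

At n = 4, 2·4 + 37 = 45 ≡ 1 (mod 11), and each step in n adds 2, giving residues 1, 3, 5, 7, 9 for n = 4, 5, …, 8.
The residue 0 does not occur, so no n in [4, 8] makes 2n + 37 a multiple of 11.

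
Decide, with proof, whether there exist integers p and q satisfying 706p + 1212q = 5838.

p = 525, q = -301

Every value of 706p + 1212q is a multiple of gcd(706, 1212) = 2; since 2 ∣ 5838, solutions exist.
Dividing through by 2 reduces the equation to 353p + 606q = 2919.
Run the Euclidean algorithm on 606 and 353: 606 = 1·353 + 253, 353 = 1·253 + 100, 253 = 2·100 + 53, 100 = 1·53 + 47, 53 = 1·47 + 6, 47 = 7·6 + 5, 6 = 1·5 + 1, 5 = 5·1 + 0.
Back-substituting, 1 = 6 − 1·5 = 6 − (47 − 7·6) = −47 + 8·6 = −47 + 8·(53 − 1·47) = 8·53 − 9·47 = 8·53 − 9·(100 − 1·53) = −9·100 + 17·53 = −9·100 + 17·(253 − 2·100) = 17·253 − 43·100 = 17·253 − 43·(353 − 1·253) = −43·353 + 60·253 = −43·353 + 60·(606 − 1·353) = 60·606 − 103·353; that is, 353·(-103) + 606·60 = 1.
Times 2919: 353·(-300657) + 606·175140 = 2919, so (-300657, 175140) solves it.
Adding 497·606 to p and subtracting 497·353 from q gives the tidier solution (525, -301).
Check: 706·525 + 1212·(-301) = 370650 − 364812 = 5838. ✓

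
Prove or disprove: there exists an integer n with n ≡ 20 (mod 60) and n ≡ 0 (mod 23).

n = 920

The moduli 60 and 23 are coprime, so by the Chinese Remainder Theorem a unique solution modulo 1380 exists.
Any solution of the first congruence is n = 20 + 60t; substituting into the second, 60t ≡ 0 − 20 ≡ 3 (mod 23).
60 ≡ 14 (mod 23), so this reads 14t ≡ 3 (mod 23). To invert 14 modulo 23: 23 = 1·14 + 9, 14 = 1·9 + 5, 9 = 1·5 + 4, 5 = 1·4 + 1, 4 = 4·1 + 0, and unwinding, 1 = 5 − 1·4 = 5 − (9 − 1·5) = −9 + 2·5 = −9 + 2·(14 − 1·9) = 2·14 − 3·9 = 2·14 − 3·(23 − 1·14) = −3·23 + 5·14. Thus 14⁻¹ ≡ 5 (mod 23).
Multiplying by 5: t ≡ 5·3 = 15 (mod 23).
Taking t = 15 gives n = 20 + 60·15 = 920.
Indeed 920 ≡ 20 (mod 60) and 920 ≡ 0 (mod 23).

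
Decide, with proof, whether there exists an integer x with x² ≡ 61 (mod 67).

67 is prime, so by Euler's criterion 61 is a square mod 67 iff 61^((67−1)/2) = 61^33 ≡ 1 (mod 67).
Squaring successively (mod 67): 61^2 = 3721 ≡ 36; 61^4 ≡ 36² = 1296 ≡ 23; 61^8 ≡ 23² = 529 ≡ 60; 61^16 ≡ 60² = 3600 ≡ 49; 61^32 ≡ 49² = 2401 ≡ 56.
Since 33 = 32 + 1, 61^33 ≡ 56 · 61; multiplying out mod 67: 56·61 = 3416 ≡ 66. Thus 61^33 ≡ 66 ≡ −1 (mod 67).
By Euler's criterion 61 is a quadratic non-residue mod 67: no x satisfies x² ≡ 61 (mod 67).

There is no such integer.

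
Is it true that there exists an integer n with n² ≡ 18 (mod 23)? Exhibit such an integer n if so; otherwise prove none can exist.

n = 15 works: 15² = 225, and 225 − 18 = 207 = 9·23.

n = 15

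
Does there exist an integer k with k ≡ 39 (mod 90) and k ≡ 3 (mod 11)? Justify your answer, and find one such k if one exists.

gcd(90, 11) = 1, so the Chinese Remainder Theorem guarantees exactly one residue class mod 990 satisfying both.
Any solution of the first congruence is k = 39 + 90t; substituting into the second, 90t ≡ 3 − 39 ≡ 8 (mod 11).
90 ≡ 2 (mod 11), so this reads 2t ≡ 8 (mod 11). Invert 2 mod 11 by the Euclidean algorithm: 11 = 5·2 + 1, 2 = 2·1 + 0; back-substituting, 1 = 11 − 5·2. Hence 2·(-5) ≡ 1, so 2⁻¹ ≡ -5 ≡ 6 (mod 11).
Therefore t ≡ 6·8 = 48 ≡ 4 (mod 11).
With t = 4: k = 39 + 90·4 = 399.
Indeed 399 ≡ 39 (mod 90) and 399 ≡ 3 (mod 11).

k = 399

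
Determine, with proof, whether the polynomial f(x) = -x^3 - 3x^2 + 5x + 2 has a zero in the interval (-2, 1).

f(-2) = -12 and f(1) = 3, which have opposite signs.
f is continuous everywhere (it is a polynomial), in particular on [-2, 1].
By the Intermediate Value Theorem f must vanish at some point of (-2, 1).

Yes, f has a root in the interval.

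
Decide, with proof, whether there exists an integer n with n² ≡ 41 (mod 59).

n = 49 works: 49² = 2401, and 2401 − 41 = 2360 = 40·59.

n = 49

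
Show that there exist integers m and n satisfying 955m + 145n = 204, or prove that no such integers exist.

No, no such integers exist.

gcd(955, 145) = 5, so every integer of the form 955m + 145n is a multiple of 5.
But 204 = 5·40 + 4, so 5 ∤ 204.
So the equation is unsolvable over ℤ.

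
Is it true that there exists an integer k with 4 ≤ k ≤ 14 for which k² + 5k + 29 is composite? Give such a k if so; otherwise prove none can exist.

At k = 6: 6² + 5·6 + 29 = 95 = 5·19, which is composite.

k = 6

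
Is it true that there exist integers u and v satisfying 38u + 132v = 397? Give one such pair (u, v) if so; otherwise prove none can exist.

There are no such integers.

Any value of 38u + 132v is a multiple of gcd(38, 132) = 2.
But 397 is not a multiple of 2 (it leaves remainder 1).
So the equation is unsolvable over ℤ.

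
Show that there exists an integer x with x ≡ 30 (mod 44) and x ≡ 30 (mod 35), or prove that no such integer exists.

gcd(44, 35) = 1, so the Chinese Remainder Theorem guarantees exactly one residue class mod 1540 satisfying both.
Any solution of the first congruence is x = 30 + 44t; substituting into the second, 44t ≡ 30 − 30 ≡ 0 (mod 35).
44 ≡ 9 (mod 35), so this reads 9t ≡ 0 (mod 35). t = 0 satisfies this.
Taking t = 0 gives x = 30 + 44·0 = 30.
Indeed 30 ≡ 30 (mod 44) and 30 ≡ 30 (mod 35).

x = 30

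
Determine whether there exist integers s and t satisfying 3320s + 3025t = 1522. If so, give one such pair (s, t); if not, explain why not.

No such integers exist.

Both 3320 and 3025 are divisible by gcd(3320, 3025) = 5, hence so is any combination 3320s + 3025t.
However 1522 leaves remainder 2 on division by 5.
Therefore 3320s + 3025t = 1522 has no solution in integers.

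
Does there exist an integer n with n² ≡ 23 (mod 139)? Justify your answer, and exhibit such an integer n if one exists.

139 is prime, so by Euler's criterion 23 is a square mod 139 iff 23^((139−1)/2) = 23^69 ≡ 1 (mod 139).
Repeated squaring mod 139: 23^2 = 529 ≡ 112; 23^4 ≡ 112² = 12544 ≡ 34; 23^8 ≡ 34² = 1156 ≡ 44; 23^16 ≡ 44² = 1936 ≡ 129; 23^32 ≡ 129² = 16641 ≡ 100; 23^64 ≡ 100² = 10000 ≡ 131.
Since 69 = 64 + 4 + 1, 23^69 ≡ 131 · 34 · 23; multiplying out mod 139: 131·34 = 4454 ≡ 6, then 6·23 = 138 ≡ 138. Thus 23^69 ≡ 138 ≡ −1 (mod 139).
By Euler's criterion 23 is a quadratic non-residue mod 139: no n satisfies n² ≡ 23 (mod 139).

No, no such integer exists.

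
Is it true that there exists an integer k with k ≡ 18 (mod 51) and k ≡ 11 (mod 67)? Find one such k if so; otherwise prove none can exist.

gcd(51, 67) = 1, so the Chinese Remainder Theorem guarantees exactly one residue class mod 3417 satisfying both.
Write k = 18 + 51t and require 18 + 51t ≡ 11 (mod 67), i.e. 51t ≡ 60 (mod 67).
To invert 51 modulo 67: 67 = 1·51 + 16, 51 = 3·16 + 3, 16 = 5·3 + 1, 3 = 3·1 + 0, and unwinding, 1 = 16 − 5·3 = 16 − 5·(51 − 3·16) = −5·51 + 16·16 = −5·51 + 16·(67 − 1·51) = 16·67 − 21·51. Thus 51⁻¹ ≡ -21 ≡ 46 (mod 67).
Multiplying by 46: t ≡ 46·60 = 2760 ≡ 13 (mod 67).
With t = 13: k = 18 + 51·13 = 681.
Check: 681 mod 51 = 18, 681 mod 67 = 11. ✓

k = 681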